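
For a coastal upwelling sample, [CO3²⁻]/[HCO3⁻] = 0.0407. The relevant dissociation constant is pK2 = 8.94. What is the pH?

From K2 = [H⁺][CO3²⁻]/[HCO3⁻]:  pH = pK2 + log₁₀([CO3²⁻]/[HCO3⁻])
log₁₀(0.0407) = -1.390
pH = 8.94 + (-1.390) = 7.55

pH = 7.55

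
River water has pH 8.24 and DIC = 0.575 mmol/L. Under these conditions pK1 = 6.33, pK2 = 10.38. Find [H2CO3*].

α₀ = 1 / (1 + K1/[H⁺] + K1K2/[H⁺]²) = 1 / (1 + 10^+1.91 + 10^-0.23)
   = 1 / (1 + 81.283 + 0.58884) = 1/82.872 = 0.01207
[CO2*] = α₀ × DIC = 0.01207 × 0.575 = 0.00694 mmol/L = 6.94 μmol/L

[CO2*] = 6.94 μmol/L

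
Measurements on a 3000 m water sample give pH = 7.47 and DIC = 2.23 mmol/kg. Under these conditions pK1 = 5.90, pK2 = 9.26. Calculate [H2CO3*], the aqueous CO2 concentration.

α₀ = 1 / (1 + K1/[H⁺] + K1K2/[H⁺]²) = 1 / (1 + 10^+1.57 + 10^-0.22)
   = 1 / (1 + 37.154 + 0.60256) = 1/38.756 = 0.02580
[CO2*] = α₀ × DIC = 0.02580 × 2.23 = 0.0575 mmol/kg

[CO2*] = 0.0575 mmol/kg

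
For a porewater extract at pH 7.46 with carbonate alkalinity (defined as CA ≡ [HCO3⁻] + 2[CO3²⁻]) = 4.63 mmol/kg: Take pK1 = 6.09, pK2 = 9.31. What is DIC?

DIC = 4.76 mmol/kg

CA = [HCO3⁻] + 2[CO3²⁻] = (α₁ + 2α₂)·DIC
At pH 7.46: [H⁺]/K1 = 10^-1.37 = 0.042658, K2/[H⁺] = 10^-1.85 = 0.014125
α₁ = 1/(1 + 0.042658 + 0.014125) = 1/1.0568 = 0.9463; α₂ = α₁·K2/[H⁺] = 0.01337
α₁ + 2α₂ = 0.9730
DIC = CA / (α₁ + 2α₂) = 4.63 / 0.9730 = 4.76 mmol/kg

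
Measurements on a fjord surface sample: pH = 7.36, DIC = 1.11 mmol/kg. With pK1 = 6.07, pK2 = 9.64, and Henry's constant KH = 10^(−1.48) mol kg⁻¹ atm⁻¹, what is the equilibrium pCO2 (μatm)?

α₀ = 1 / (1 + K1/[H⁺] + K1K2/[H⁺]²) = 1 / (1 + 10^+1.29 + 10^-0.99)
   = 1 / (1 + 19.498 + 0.10233) = 1/20.601 = 0.04854
[CO2*] = α₀ × DIC = 0.04854 × 1.11 = 0.05388 mmol/kg
pCO2 = [CO2*]/KH = 5.388×10^-5 / 3.311×10^-2 = 1630 μatm

pCO2 = 1630 μatm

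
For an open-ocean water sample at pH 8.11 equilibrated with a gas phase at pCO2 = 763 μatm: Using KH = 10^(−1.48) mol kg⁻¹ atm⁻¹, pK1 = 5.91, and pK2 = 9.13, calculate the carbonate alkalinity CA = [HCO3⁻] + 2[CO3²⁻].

[CO2*] = KH · pCO2 = 10^(−1.48) × 763×10^-6 = 2.527×10^-5 mol/kg
α₀ = 1/(1 + K1/[H⁺] + K1K2/[H⁺]²) = 1/(1 + 10^+2.20 + 10^+1.18) = 0.005727
DIC = [CO2*]/α₀ = 2.527×10^-5 / 0.005727 = 4.412 mmol/kg
CA = (α₁ + 2α₂)·DIC = (0.9076 + 2×0.08667) × 4.412 = 4.77 mmol/kg

CA = 4.77 mmol/kg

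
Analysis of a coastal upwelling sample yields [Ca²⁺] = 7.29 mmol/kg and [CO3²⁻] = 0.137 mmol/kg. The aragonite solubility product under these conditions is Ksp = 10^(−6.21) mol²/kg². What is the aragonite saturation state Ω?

Ksp = 10^(−6.21) = 6.166×10^-7
Ω = [Ca²⁺][CO3²⁻]/Ksp = (7.29×10^-3)(0.137×10^-3) / 6.166×10^-7 = 1.62

Ω = 1.62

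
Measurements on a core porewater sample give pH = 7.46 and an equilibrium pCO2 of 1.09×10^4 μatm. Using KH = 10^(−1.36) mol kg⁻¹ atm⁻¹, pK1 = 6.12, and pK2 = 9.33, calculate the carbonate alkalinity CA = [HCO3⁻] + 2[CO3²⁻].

[CO2*] = KH · pCO2 = 10^(−1.36) × 1.09×10^4×10^-6 = 4.758×10^-4 mol/kg
α₀ = 1/(1 + K1/[H⁺] + K1K2/[H⁺]²) = 1/(1 + 10^+1.34 + 10^-0.53) = 0.04315
DIC = [CO2*]/α₀ = 4.758×10^-4 / 0.04315 = 11.03 mmol/kg
CA = (α₁ + 2α₂)·DIC = (0.9441 + 2×0.01274) × 11.03 = 10.7 mmol/kg

CA = 10.7 mmol/kg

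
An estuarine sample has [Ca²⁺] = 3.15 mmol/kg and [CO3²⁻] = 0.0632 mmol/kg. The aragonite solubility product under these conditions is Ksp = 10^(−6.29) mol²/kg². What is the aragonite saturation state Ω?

Ksp = 10^(−6.29) = 5.129×10^-7
Ω = [Ca²⁺][CO3²⁻]/Ksp = (3.15×10^-3)(0.0632×10^-3) / 5.129×10^-7 = 0.388

Ω = 0.388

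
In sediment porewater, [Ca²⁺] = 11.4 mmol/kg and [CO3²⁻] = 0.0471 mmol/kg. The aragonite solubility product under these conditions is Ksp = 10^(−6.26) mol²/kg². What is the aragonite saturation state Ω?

Ω = 0.977

Ksp = 10^(−6.26) = 5.495×10^-7
Ω = [Ca²⁺][CO3²⁻]/Ksp = (11.4×10^-3)(0.0471×10^-3) / 5.495×10^-7 = 0.977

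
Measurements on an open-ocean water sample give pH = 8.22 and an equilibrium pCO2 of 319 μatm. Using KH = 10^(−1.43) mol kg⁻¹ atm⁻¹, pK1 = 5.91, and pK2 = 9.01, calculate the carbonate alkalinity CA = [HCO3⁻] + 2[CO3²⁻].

[CO2*] = KH · pCO2 = 10^(−1.43) × 319×10^-6 = 1.185×10^-5 mol/kg
α₀ = 1/(1 + K1/[H⁺] + K1K2/[H⁺]²) = 1/(1 + 10^+2.31 + 10^+1.52) = 0.004197
DIC = [CO2*]/α₀ = 1.185×10^-5 / 0.004197 = 2.824 mmol/kg
CA = (α₁ + 2α₂)·DIC = (0.8568 + 2×0.1390) × 2.824 = 3.20 mmol/kg

CA = 3.20 mmol/kg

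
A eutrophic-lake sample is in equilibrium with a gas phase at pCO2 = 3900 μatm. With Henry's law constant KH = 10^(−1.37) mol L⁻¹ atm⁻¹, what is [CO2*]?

KH = 10^(−1.37) = 4.266×10^-2 mol L⁻¹ atm⁻¹
[CO2*] = KH · pCO2 = 4.266×10^-2 × 3900×10^-6 atm = 1.66×10^-4 mol/L

[CO2*] = 166 μmol/L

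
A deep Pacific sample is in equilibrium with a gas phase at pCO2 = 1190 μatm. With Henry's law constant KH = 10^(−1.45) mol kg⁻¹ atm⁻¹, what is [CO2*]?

[CO2*] = 42.2 μmol/kg

KH = 10^(−1.45) = 3.548×10^-2 mol kg⁻¹ atm⁻¹
[CO2*] = KH · pCO2 = 3.548×10^-2 × 1190×10^-6 atm = 4.22×10^-5 mol/kg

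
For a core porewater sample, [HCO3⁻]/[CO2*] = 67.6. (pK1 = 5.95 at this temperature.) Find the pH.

From K1 = [H⁺][HCO3⁻]/[CO2*]:  pH = pK1 + log₁₀([HCO3⁻]/[CO2*])
log₁₀(67.6) = +1.830
pH = 5.95 + (+1.830) = 7.78

pH = 7.78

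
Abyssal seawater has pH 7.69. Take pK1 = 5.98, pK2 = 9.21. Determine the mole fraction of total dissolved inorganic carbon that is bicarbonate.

α₁ = 1 / (1 + [H⁺]/K1 + K2/[H⁺]) = 1 / (1 + 10^-1.71 + 10^-1.52)
   = 1 / (1 + 0.019498 + 0.030200) = 1/1.0497 = 0.9527

α₁ = 0.953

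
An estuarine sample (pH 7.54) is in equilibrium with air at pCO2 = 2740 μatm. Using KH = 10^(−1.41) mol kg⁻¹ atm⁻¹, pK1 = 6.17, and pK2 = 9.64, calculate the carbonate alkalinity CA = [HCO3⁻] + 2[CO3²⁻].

CA = 2.54 mmol/kg

[CO2*] = KH · pCO2 = 10^(−1.41) × 2740×10^-6 = 1.066×10^-4 mol/kg
α₀ = 1/(1 + K1/[H⁺] + K1K2/[H⁺]²) = 1/(1 + 10^+1.37 + 10^-0.73) = 0.04060
DIC = [CO2*]/α₀ = 1.066×10^-4 / 0.04060 = 2.625 mmol/kg
CA = (α₁ + 2α₂)·DIC = (0.9518 + 2×0.007561) × 2.625 = 2.54 mmol/kg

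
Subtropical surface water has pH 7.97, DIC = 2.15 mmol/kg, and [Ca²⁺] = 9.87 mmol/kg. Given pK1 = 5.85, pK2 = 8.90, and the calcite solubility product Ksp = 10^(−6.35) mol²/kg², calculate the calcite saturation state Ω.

Ω = 4.96

α₂ = 1 / (1 + [H⁺]/K2 + [H⁺]²/(K1K2)) = 1 / (1 + 10^+0.93 + 10^-1.19)
   = 1 / (1 + 8.5114 + 0.064565) = 1/9.5759 = 0.1044
[CO3²⁻] = α₂ × DIC = 0.1044 × 2.15 = 0.2245 mmol/kg
Ksp = 10^(−6.35) = 4.467×10^-7
Ω = [Ca²⁺][CO3²⁻]/Ksp = (9.87×10^-3)(2.245×10^-4) / 4.467×10^-7 = 4.96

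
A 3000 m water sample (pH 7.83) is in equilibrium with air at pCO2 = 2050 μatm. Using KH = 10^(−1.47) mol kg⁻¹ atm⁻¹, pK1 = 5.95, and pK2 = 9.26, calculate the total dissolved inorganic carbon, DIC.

DIC = 5.53 mmol/kg

[CO2*] = KH · pCO2 = 10^(−1.47) × 2050×10^-6 = 6.946×10^-5 mol/kg
α₀ = 1/(1 + K1/[H⁺] + K1K2/[H⁺]²) = 1/(1 + 10^+1.88 + 10^+0.45) = 0.01255
DIC = [CO2*]/α₀ = 6.946×10^-5 / 0.01255 = 5.53 mmol/kg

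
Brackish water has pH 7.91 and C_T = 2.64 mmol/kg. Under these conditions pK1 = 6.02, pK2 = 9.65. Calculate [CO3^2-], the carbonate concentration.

[CO3²⁻] = 0.0466 mmol/kg

α₂ = 1 / (1 + [H⁺]/K2 + [H⁺]²/(K1K2)) = 1 / (1 + 10^+1.74 + 10^-0.15)
   = 1 / (1 + 54.954 + 0.70795) = 1/56.662 = 0.01765
[CO3²⁻] = α₂ × DIC = 0.01765 × 2.64 = 0.0466 mmol/kg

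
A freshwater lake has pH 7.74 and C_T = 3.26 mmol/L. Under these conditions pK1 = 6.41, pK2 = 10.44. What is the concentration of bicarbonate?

α₁ = 1 / (1 + [H⁺]/K1 + K2/[H⁺]) = 1 / (1 + 10^-1.33 + 10^-2.70)
   = 1 / (1 + 0.046774 + 0.0019953) = 1/1.0488 = 0.9535
[HCO3⁻] = α₁ × DIC = 0.9535 × 3.26 = 3.11 mmol/L

[HCO3⁻] = 3.11 mmol/L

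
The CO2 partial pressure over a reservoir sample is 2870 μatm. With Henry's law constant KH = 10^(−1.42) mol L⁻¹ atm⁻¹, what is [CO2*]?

[CO2*] = 109 μmol/L

KH = 10^(−1.42) = 3.802×10^-2 mol L⁻¹ atm⁻¹
[CO2*] = KH · pCO2 = 3.802×10^-2 × 2870×10^-6 atm = 1.09×10^-4 mol/L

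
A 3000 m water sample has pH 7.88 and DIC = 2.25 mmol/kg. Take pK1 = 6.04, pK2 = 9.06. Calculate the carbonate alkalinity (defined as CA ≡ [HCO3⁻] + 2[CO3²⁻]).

CA = [HCO3⁻] + 2[CO3²⁻] = (α₁ + 2α₂)·DIC
At pH 7.88: [H⁺]/K1 = 10^-1.84 = 0.014454, K2/[H⁺] = 10^-1.18 = 0.066069
α₁ = 1/(1 + 0.014454 + 0.066069) = 1/1.0805 = 0.9255; α₂ = α₁·K2/[H⁺] = 0.06115
α₁ + 2α₂ = 1.0478
CA = 1.0478 × 2.25 = 2.36 mmol/kg

CA = 2.36 mmol/kg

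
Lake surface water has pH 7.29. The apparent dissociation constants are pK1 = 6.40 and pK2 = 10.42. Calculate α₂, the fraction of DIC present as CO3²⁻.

α₂ = 1 / (1 + [H⁺]/K2 + [H⁺]²/(K1K2)) = 1 / (1 + 10^+3.13 + 10^+2.24)
   = 1 / (1 + 1349.0 + 173.78) = 1/1523.7 = 0.0006563

α₂ = 0.000656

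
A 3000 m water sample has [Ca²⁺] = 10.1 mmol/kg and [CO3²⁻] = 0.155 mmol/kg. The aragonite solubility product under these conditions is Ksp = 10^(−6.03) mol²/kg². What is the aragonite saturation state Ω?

Ksp = 10^(−6.03) = 9.333×10^-7
Ω = [Ca²⁺][CO3²⁻]/Ksp = (10.1×10^-3)(0.155×10^-3) / 9.333×10^-7 = 1.68

Ω = 1.68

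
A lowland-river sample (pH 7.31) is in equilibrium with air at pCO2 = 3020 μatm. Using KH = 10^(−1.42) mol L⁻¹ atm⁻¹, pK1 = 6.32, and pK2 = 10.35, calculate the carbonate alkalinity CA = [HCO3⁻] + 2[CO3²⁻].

CA = 1.12 mmol/L

[CO2*] = KH · pCO2 = 10^(−1.42) × 3020×10^-6 = 1.148×10^-4 mol/L
α₀ = 1/(1 + K1/[H⁺] + K1K2/[H⁺]²) = 1/(1 + 10^+0.99 + 10^-2.05) = 0.09275
DIC = [CO2*]/α₀ = 1.148×10^-4 / 0.09275 = 1.238 mmol/L
CA = (α₁ + 2α₂)·DIC = (0.9064 + 2×0.0008267) × 1.238 = 1.12 mmol/L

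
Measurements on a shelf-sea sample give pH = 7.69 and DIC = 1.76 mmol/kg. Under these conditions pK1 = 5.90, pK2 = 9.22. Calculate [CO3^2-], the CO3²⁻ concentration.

α₂ = 1 / (1 + [H⁺]/K2 + [H⁺]²/(K1K2)) = 1 / (1 + 10^+1.53 + 10^-0.26)
   = 1 / (1 + 33.884 + 0.54954) = 1/35.434 = 0.02822
[CO3²⁻] = α₂ × DIC = 0.02822 × 1.76 = 0.0497 mmol/kg

[CO3²⁻] = 0.0497 mmol/kg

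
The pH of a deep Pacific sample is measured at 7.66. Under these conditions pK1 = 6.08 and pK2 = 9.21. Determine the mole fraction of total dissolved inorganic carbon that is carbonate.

α₂ = 0.0267

α₂ = 1 / (1 + [H⁺]/K2 + [H⁺]²/(K1K2)) = 1 / (1 + 10^+1.55 + 10^-0.03)
   = 1 / (1 + 35.481 + 0.93325) = 1/37.415 = 0.02673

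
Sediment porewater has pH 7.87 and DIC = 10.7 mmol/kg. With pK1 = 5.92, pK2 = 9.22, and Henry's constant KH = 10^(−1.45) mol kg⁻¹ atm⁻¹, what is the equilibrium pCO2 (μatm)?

α₀ = 1 / (1 + K1/[H⁺] + K1K2/[H⁺]²) = 1 / (1 + 10^+1.95 + 10^+0.60)
   = 1 / (1 + 89.125 + 3.9811) = 1/94.106 = 0.01063
[CO2*] = α₀ × DIC = 0.01063 × 10.7 = 0.1137 mmol/kg
pCO2 = [CO2*]/KH = 1.137×10^-4 / 3.548×10^-2 = 3200 μatm

pCO2 = 3200 μatm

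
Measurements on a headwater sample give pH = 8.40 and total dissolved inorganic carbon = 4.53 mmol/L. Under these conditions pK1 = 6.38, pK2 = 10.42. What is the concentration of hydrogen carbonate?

[HCO3⁻] = 4.45 mmol/L

α₁ = 1 / (1 + [H⁺]/K1 + K2/[H⁺]) = 1 / (1 + 10^-2.02 + 10^-2.02)
   = 1 / (1 + 0.0095499 + 0.0095499) = 1/1.0191 = 0.9813
[HCO3⁻] = α₁ × DIC = 0.9813 × 4.53 = 4.45 mmol/L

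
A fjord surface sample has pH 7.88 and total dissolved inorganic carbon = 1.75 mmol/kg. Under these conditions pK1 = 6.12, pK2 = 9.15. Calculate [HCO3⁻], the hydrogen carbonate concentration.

α₁ = 1 / (1 + [H⁺]/K1 + K2/[H⁺]) = 1 / (1 + 10^-1.76 + 10^-1.27)
   = 1 / (1 + 0.017378 + 0.053703) = 1/1.0711 = 0.9336
[HCO3⁻] = α₁ × DIC = 0.9336 × 1.75 = 1.63 mmol/kg

[HCO3⁻] = 1.63 mmol/kg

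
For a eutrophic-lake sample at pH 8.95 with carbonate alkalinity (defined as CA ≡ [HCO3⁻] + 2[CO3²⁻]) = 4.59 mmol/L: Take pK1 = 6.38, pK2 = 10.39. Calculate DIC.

CA = [HCO3⁻] + 2[CO3²⁻] = (α₁ + 2α₂)·DIC
At pH 8.95: [H⁺]/K1 = 10^-2.57 = 0.0026915, K2/[H⁺] = 10^-1.44 = 0.036308
α₁ = 1/(1 + 0.0026915 + 0.036308) = 1/1.0390 = 0.9625; α₂ = α₁·K2/[H⁺] = 0.03494
α₁ + 2α₂ = 1.0324
DIC = CA / (α₁ + 2α₂) = 4.59 / 1.0324 = 4.45 mmol/L

DIC = 4.45 mmol/L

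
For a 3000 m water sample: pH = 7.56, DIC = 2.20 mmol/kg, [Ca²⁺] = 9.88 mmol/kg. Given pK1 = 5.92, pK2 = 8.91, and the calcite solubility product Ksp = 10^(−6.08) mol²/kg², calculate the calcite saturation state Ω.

Ω = 1.09

α₂ = 1 / (1 + [H⁺]/K2 + [H⁺]²/(K1K2)) = 1 / (1 + 10^+1.35 + 10^-0.29)
   = 1 / (1 + 22.387 + 0.51286) = 1/23.900 = 0.04184
[CO3²⁻] = α₂ × DIC = 0.04184 × 2.20 = 0.09205 mmol/kg
Ksp = 10^(−6.08) = 8.318×10^-7
Ω = [Ca²⁺][CO3²⁻]/Ksp = (9.88×10^-3)(9.205×10^-5) / 8.318×10^-7 = 1.09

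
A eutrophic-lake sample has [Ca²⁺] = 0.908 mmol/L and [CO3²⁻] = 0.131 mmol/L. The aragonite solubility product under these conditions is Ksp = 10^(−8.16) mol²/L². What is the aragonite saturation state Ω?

Ksp = 10^(−8.16) = 6.918×10^-9
Ω = [Ca²⁺][CO3²⁻]/Ksp = (0.908×10^-3)(0.131×10^-3) / 6.918×10^-9 = 17.2

Ω = 17.2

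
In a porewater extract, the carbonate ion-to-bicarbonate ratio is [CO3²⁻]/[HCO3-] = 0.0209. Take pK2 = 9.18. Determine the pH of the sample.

pH = 7.50

From K2 = [H⁺][CO3²⁻]/[HCO3-]:  pH = pK2 + log₁₀([CO3²⁻]/[HCO3-])
log₁₀(0.0209) = -1.680
pH = 9.18 + (-1.680) = 7.50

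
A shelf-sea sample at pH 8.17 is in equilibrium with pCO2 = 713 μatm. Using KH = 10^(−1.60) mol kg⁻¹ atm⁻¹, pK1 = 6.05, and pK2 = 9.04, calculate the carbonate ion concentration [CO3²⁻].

[CO3²⁻] = 0.318 mmol/kg

[CO2*] = KH · pCO2 = 10^(−1.60) × 713×10^-6 = 1.791×10^-5 mol/kg
α₀ = 1/(1 + K1/[H⁺] + K1K2/[H⁺]²) = 1/(1 + 10^+2.12 + 10^+1.25) = 0.006640
DIC = [CO2*]/α₀ = 1.791×10^-5 / 0.006640 = 2.697 mmol/kg
[CO3²⁻] = α₂·DIC; α₂ = 0.1181, so [CO3²⁻] = 0.1181 × 2.697 = 0.318 mmol/kg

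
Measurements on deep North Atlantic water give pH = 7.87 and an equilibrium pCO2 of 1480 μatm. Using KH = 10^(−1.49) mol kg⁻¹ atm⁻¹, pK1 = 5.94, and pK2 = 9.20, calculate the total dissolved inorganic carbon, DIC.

DIC = 4.31 mmol/kg

[CO2*] = KH · pCO2 = 10^(−1.49) × 1480×10^-6 = 4.789×10^-5 mol/kg
α₀ = 1/(1 + K1/[H⁺] + K1K2/[H⁺]²) = 1/(1 + 10^+1.93 + 10^+0.60) = 0.01110
DIC = [CO2*]/α₀ = 4.789×10^-5 / 0.01110 = 4.31 mmol/kg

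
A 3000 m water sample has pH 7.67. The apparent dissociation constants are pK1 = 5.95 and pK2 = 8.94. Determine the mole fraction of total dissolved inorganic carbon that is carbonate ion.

α₂ = 0.0501

α₂ = 1 / (1 + [H⁺]/K2 + [H⁺]²/(K1K2)) = 1 / (1 + 10^+1.27 + 10^-0.45)
   = 1 / (1 + 18.621 + 0.35481) = 1/19.976 = 0.05006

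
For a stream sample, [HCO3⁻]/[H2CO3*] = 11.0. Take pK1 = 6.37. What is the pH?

From K1 = [H⁺][HCO3⁻]/[H2CO3*]:  pH = pK1 + log₁₀([HCO3⁻]/[H2CO3*])
log₁₀(11.0) = +1.041
pH = 6.37 + (+1.041) = 7.41

pH = 7.41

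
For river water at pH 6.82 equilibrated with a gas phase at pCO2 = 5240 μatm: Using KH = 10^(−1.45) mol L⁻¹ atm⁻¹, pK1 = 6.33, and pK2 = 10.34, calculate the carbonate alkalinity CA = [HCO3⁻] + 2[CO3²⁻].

[CO2*] = KH · pCO2 = 10^(−1.45) × 5240×10^-6 = 1.859×10^-4 mol/L
α₀ = 1/(1 + K1/[H⁺] + K1K2/[H⁺]²) = 1/(1 + 10^+0.49 + 10^-3.03) = 0.2444
DIC = [CO2*]/α₀ = 1.859×10^-4 / 0.2444 = 0.7607 mmol/L
CA = (α₁ + 2α₂)·DIC = (0.7553 + 2×0.0002281) × 0.7607 = 0.575 mmol/L

CA = 0.575 mmol/L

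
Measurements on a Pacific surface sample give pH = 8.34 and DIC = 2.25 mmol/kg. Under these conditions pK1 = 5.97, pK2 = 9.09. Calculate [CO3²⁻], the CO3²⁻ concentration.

[CO3²⁻] = 0.338 mmol/kg

α₂ = 1 / (1 + [H⁺]/K2 + [H⁺]²/(K1K2)) = 1 / (1 + 10^+0.75 + 10^-1.62)
   = 1 / (1 + 5.6234 + 0.023988) = 1/6.6474 = 0.1504
[CO3²⁻] = α₂ × DIC = 0.1504 × 2.25 = 0.338 mmol/kg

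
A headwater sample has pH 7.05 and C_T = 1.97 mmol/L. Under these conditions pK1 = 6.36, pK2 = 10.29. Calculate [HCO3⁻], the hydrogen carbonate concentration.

α₁ = 1 / (1 + [H⁺]/K1 + K2/[H⁺]) = 1 / (1 + 10^-0.69 + 10^-3.24)
   = 1 / (1 + 0.20417 + 0.00057544) = 1/1.2047 = 0.8300
[HCO3⁻] = α₁ × DIC = 0.8300 × 1.97 = 1.64 mmol/L

[HCO3⁻] = 1.64 mmol/L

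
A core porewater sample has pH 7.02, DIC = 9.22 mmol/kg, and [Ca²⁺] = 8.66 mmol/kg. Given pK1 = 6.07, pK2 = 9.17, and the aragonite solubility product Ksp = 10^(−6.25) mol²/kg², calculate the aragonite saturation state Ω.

Ω = 0.898

α₂ = 1 / (1 + [H⁺]/K2 + [H⁺]²/(K1K2)) = 1 / (1 + 10^+2.15 + 10^+1.20)
   = 1 / (1 + 141.25 + 15.849) = 1/158.10 = 0.006325
[CO3²⁻] = α₂ × DIC = 0.006325 × 9.22 = 0.05832 mmol/kg
Ksp = 10^(−6.25) = 5.623×10^-7
Ω = [Ca²⁺][CO3²⁻]/Ksp = (8.66×10^-3)(5.832×10^-5) / 5.623×10^-7 = 0.898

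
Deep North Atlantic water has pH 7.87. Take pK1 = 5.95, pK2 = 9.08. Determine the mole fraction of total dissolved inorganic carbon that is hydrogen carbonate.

α₁ = 0.931

α₁ = 1 / (1 + [H⁺]/K1 + K2/[H⁺]) = 1 / (1 + 10^-1.92 + 10^-1.21)
   = 1 / (1 + 0.012023 + 0.061660) = 1/1.0737 = 0.9314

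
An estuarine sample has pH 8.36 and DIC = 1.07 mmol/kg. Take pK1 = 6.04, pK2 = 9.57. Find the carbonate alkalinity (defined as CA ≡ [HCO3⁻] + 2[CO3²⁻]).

CA = [HCO3⁻] + 2[CO3²⁻] = (α₁ + 2α₂)·DIC
At pH 8.36: [H⁺]/K1 = 10^-2.32 = 0.0047863, K2/[H⁺] = 10^-1.21 = 0.061660
α₁ = 1/(1 + 0.0047863 + 0.061660) = 1/1.0664 = 0.9377; α₂ = α₁·K2/[H⁺] = 0.05782
α₁ + 2α₂ = 1.0533
CA = 1.0533 × 1.07 = 1.13 mmol/kg

CA = 1.13 mmol/kg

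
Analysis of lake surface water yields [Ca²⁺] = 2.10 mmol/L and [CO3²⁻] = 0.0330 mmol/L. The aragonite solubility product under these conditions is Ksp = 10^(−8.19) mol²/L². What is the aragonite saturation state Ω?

Ksp = 10^(−8.19) = 6.457×10^-9
Ω = [Ca²⁺][CO3²⁻]/Ksp = (2.10×10^-3)(0.0330×10^-3) / 6.457×10^-9 = 10.7

Ω = 10.7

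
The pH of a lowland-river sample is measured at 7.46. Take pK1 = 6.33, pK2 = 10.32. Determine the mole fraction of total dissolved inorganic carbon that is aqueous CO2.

α₀ = 0.0689

α₀ = 1 / (1 + K1/[H⁺] + K1K2/[H⁺]²) = 1 / (1 + 10^+1.13 + 10^-1.73)
   = 1 / (1 + 13.490 + 0.018621) = 1/14.508 = 0.06893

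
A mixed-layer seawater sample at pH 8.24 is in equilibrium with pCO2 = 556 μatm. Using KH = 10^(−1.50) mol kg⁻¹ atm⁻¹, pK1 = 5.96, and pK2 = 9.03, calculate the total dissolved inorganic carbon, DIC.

[CO2*] = KH · pCO2 = 10^(−1.50) × 556×10^-6 = 1.758×10^-5 mol/kg
α₀ = 1/(1 + K1/[H⁺] + K1K2/[H⁺]²) = 1/(1 + 10^+2.28 + 10^+1.49) = 0.004495
DIC = [CO2*]/α₀ = 1.758×10^-5 / 0.004495 = 3.91 mmol/kg

DIC = 3.91 mmol/kg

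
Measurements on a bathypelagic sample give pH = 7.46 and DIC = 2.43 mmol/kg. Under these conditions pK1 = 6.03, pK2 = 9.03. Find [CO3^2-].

α₂ = 1 / (1 + [H⁺]/K2 + [H⁺]²/(K1K2)) = 1 / (1 + 10^+1.57 + 10^+0.14)
   = 1 / (1 + 37.154 + 1.3804) = 1/39.534 = 0.02529
[CO3²⁻] = α₂ × DIC = 0.02529 × 2.43 = 0.0615 mmol/kg

[CO3²⁻] = 0.0615 mmol/kg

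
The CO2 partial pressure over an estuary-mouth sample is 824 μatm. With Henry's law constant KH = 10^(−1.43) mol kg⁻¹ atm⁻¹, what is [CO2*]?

KH = 10^(−1.43) = 3.715×10^-2 mol kg⁻¹ atm⁻¹
[CO2*] = KH · pCO2 = 3.715×10^-2 × 824×10^-6 atm = 3.06×10^-5 mol/kg

[CO2*] = 30.6 μmol/kg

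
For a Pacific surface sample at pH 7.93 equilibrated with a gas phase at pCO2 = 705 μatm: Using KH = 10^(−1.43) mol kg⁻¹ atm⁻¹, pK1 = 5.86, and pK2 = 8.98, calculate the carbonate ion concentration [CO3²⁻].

[CO3²⁻] = 0.274 mmol/kg

[CO2*] = KH · pCO2 = 10^(−1.43) × 705×10^-6 = 2.619×10^-5 mol/kg
α₀ = 1/(1 + K1/[H⁺] + K1K2/[H⁺]²) = 1/(1 + 10^+2.07 + 10^+1.02) = 0.007754
DIC = [CO2*]/α₀ = 2.619×10^-5 / 0.007754 = 3.378 mmol/kg
[CO3²⁻] = α₂·DIC; α₂ = 0.08120, so [CO3²⁻] = 0.08120 × 3.378 = 0.274 mmol/kg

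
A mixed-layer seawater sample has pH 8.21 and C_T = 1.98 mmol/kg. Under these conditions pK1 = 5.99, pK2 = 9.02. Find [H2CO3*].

[CO2*] = 10.3 μmol/kg

α₀ = 1 / (1 + K1/[H⁺] + K1K2/[H⁺]²) = 1 / (1 + 10^+2.22 + 10^+1.41)
   = 1 / (1 + 165.96 + 25.704) = 1/192.66 = 0.005190
[CO2*] = α₀ × DIC = 0.005190 × 1.98 = 0.0103 mmol/kg = 10.3 μmol/kg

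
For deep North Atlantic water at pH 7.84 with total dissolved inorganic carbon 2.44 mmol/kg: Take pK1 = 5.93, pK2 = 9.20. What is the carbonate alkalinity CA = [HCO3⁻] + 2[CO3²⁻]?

CA = 2.51 mmol/kg

CA = [HCO3⁻] + 2[CO3²⁻] = (α₁ + 2α₂)·DIC
At pH 7.84: [H⁺]/K1 = 10^-1.91 = 0.012303, K2/[H⁺] = 10^-1.36 = 0.043652
α₁ = 1/(1 + 0.012303 + 0.043652) = 1/1.0560 = 0.9470; α₂ = α₁·K2/[H⁺] = 0.04134
α₁ + 2α₂ = 1.0297
CA = 1.0297 × 2.44 = 2.51 mmol/kg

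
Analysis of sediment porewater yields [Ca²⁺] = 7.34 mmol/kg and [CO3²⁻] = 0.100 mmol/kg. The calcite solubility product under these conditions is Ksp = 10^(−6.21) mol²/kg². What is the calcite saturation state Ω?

Ksp = 10^(−6.21) = 6.166×10^-7
Ω = [Ca²⁺][CO3²⁻]/Ksp = (7.34×10^-3)(0.100×10^-3) / 6.166×10^-7 = 1.19

Ω = 1.19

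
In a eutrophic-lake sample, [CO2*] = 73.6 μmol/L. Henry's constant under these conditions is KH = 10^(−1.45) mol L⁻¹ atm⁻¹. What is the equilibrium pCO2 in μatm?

pCO2 = 2070 μatm

KH = 10^(−1.45) = 3.548×10^-2 mol L⁻¹ atm⁻¹
pCO2 = [CO2*]/KH = 73.6×10^-6 / 3.548×10^-2 = 2.07×10^-3 atm = 2070 μatm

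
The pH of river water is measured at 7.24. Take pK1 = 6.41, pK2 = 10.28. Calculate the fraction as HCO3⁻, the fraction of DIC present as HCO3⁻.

α₁ = 1 / (1 + [H⁺]/K1 + K2/[H⁺]) = 1 / (1 + 10^-0.83 + 10^-3.04)
   = 1 / (1 + 0.14791 + 0.00091201) = 1/1.1488 = 0.8705

α₁ = 0.870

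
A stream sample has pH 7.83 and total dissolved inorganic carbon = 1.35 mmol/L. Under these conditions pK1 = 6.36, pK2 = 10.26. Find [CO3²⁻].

[CO3²⁻] = 4.83 μmol/L

α₂ = 1 / (1 + [H⁺]/K2 + [H⁺]²/(K1K2)) = 1 / (1 + 10^+2.43 + 10^+0.96)
   = 1 / (1 + 269.15 + 9.1201) = 1/279.27 = 0.003581
[CO3²⁻] = α₂ × DIC = 0.003581 × 1.35 = 0.00483 mmol/L = 4.83 μmol/L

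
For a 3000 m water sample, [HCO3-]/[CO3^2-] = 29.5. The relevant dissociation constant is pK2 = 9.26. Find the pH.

From K2 = [H⁺][CO3^2-]/[HCO3-]:  pH = pK2 − log₁₀([HCO3-]/[CO3^2-])
log₁₀(29.5) = +1.470
pH = 9.26 − (+1.470) = 7.79

pH = 7.79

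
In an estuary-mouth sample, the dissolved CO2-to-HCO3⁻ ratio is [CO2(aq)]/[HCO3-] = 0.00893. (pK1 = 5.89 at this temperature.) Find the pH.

pH = 7.94

From K1 = [H⁺][HCO3-]/[CO2(aq)]:  pH = pK1 − log₁₀([CO2(aq)]/[HCO3-])
log₁₀(0.00893) = -2.049
pH = 5.89 − (-2.049) = 7.94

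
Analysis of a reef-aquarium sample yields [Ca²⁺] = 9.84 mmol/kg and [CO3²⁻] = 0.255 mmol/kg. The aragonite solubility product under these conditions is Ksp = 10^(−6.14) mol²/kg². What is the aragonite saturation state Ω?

Ω = 3.46

Ksp = 10^(−6.14) = 7.244×10^-7
Ω = [Ca²⁺][CO3²⁻]/Ksp = (9.84×10^-3)(0.255×10^-3) / 7.244×10^-7 = 3.46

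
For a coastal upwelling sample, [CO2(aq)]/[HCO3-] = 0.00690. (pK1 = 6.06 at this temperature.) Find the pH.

From K1 = [H⁺][HCO3-]/[CO2(aq)]:  pH = pK1 − log₁₀([CO2(aq)]/[HCO3-])
log₁₀(0.00690) = -2.161
pH = 6.06 − (-2.161) = 8.22

pH = 8.22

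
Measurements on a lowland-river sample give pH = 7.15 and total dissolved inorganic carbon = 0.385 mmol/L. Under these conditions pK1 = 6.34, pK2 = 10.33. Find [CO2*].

α₀ = 1 / (1 + K1/[H⁺] + K1K2/[H⁺]²) = 1 / (1 + 10^+0.81 + 10^-2.37)
   = 1 / (1 + 6.4565 + 0.0042658) = 1/7.4608 = 0.1340
[CO2*] = α₀ × DIC = 0.1340 × 0.385 = 0.0516 mmol/L

[CO2*] = 0.0516 mmol/L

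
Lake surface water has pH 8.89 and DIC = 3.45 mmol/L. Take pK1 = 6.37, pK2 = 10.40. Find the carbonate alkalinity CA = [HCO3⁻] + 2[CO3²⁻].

CA = 3.54 mmol/L

CA = [HCO3⁻] + 2[CO3²⁻] = (α₁ + 2α₂)·DIC
At pH 8.89: [H⁺]/K1 = 10^-2.52 = 0.0030200, K2/[H⁺] = 10^-1.51 = 0.030903
α₁ = 1/(1 + 0.0030200 + 0.030903) = 1/1.0339 = 0.9672; α₂ = α₁·K2/[H⁺] = 0.02989
α₁ + 2α₂ = 1.0270
CA = 1.0270 × 3.45 = 3.54 mmol/L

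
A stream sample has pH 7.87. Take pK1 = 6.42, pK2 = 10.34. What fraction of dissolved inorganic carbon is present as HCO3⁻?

α₁ = 1 / (1 + [H⁺]/K1 + K2/[H⁺]) = 1 / (1 + 10^-1.45 + 10^-2.47)
   = 1 / (1 + 0.035481 + 0.0033884) = 1/1.0389 = 0.9626

α₁ = 0.963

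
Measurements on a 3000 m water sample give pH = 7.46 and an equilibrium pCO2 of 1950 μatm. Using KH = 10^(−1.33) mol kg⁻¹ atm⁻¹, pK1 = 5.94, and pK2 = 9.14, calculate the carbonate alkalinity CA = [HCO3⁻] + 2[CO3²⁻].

[CO2*] = KH · pCO2 = 10^(−1.33) × 1950×10^-6 = 9.121×10^-5 mol/kg
α₀ = 1/(1 + K1/[H⁺] + K1K2/[H⁺]²) = 1/(1 + 10^+1.52 + 10^-0.16) = 0.02873
DIC = [CO2*]/α₀ = 9.121×10^-5 / 0.02873 = 3.175 mmol/kg
CA = (α₁ + 2α₂)·DIC = (0.9514 + 2×0.01988) × 3.175 = 3.15 mmol/kg

CA = 3.15 mmol/kg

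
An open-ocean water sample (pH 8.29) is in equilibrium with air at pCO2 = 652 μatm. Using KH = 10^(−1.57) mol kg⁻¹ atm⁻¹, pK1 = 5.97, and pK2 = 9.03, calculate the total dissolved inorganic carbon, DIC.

[CO2*] = KH · pCO2 = 10^(−1.57) × 652×10^-6 = 1.755×10^-5 mol/kg
α₀ = 1/(1 + K1/[H⁺] + K1K2/[H⁺]²) = 1/(1 + 10^+2.32 + 10^+1.58) = 0.004033
DIC = [CO2*]/α₀ = 1.755×10^-5 / 0.004033 = 4.35 mmol/kg

DIC = 4.35 mmol/kg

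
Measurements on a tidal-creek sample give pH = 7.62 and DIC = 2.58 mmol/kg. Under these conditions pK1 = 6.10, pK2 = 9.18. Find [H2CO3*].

[CO2*] = 0.0737 mmol/kg

α₀ = 1 / (1 + K1/[H⁺] + K1K2/[H⁺]²) = 1 / (1 + 10^+1.52 + 10^-0.04)
   = 1 / (1 + 33.113 + 0.91201) = 1/35.025 = 0.02855
[CO2*] = α₀ × DIC = 0.02855 × 2.58 = 0.0737 mmol/kg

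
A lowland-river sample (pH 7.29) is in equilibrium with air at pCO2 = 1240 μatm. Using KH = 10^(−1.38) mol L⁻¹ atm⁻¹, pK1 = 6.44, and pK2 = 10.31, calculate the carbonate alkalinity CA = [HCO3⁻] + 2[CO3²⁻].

CA = 0.367 mmol/L

[CO2*] = KH · pCO2 = 10^(−1.38) × 1240×10^-6 = 5.169×10^-5 mol/L
α₀ = 1/(1 + K1/[H⁺] + K1K2/[H⁺]²) = 1/(1 + 10^+0.85 + 10^-2.17) = 0.1237
DIC = [CO2*]/α₀ = 5.169×10^-5 / 0.1237 = 0.4180 mmol/L
CA = (α₁ + 2α₂)·DIC = (0.8755 + 2×0.0008361) × 0.4180 = 0.367 mmol/L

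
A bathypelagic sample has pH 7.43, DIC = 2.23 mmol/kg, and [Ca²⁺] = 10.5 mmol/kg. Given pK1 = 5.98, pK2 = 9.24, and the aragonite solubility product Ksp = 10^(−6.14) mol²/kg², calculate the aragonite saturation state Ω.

α₂ = 1 / (1 + [H⁺]/K2 + [H⁺]²/(K1K2)) = 1 / (1 + 10^+1.81 + 10^+0.36)
   = 1 / (1 + 64.565 + 2.2909) = 1/67.856 = 0.01474
[CO3²⁻] = α₂ × DIC = 0.01474 × 2.23 = 0.03286 mmol/kg
Ksp = 10^(−6.14) = 7.244×10^-7
Ω = [Ca²⁺][CO3²⁻]/Ksp = (10.5×10^-3)(3.286×10^-5) / 7.244×10^-7 = 0.476

Ω = 0.476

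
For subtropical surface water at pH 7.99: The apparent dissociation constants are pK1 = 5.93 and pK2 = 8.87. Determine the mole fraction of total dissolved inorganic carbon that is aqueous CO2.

α₀ = 0.00764

α₀ = 1 / (1 + K1/[H⁺] + K1K2/[H⁺]²) = 1 / (1 + 10^+2.06 + 10^+1.18)
   = 1 / (1 + 114.82 + 15.136) = 1/130.95 = 0.007636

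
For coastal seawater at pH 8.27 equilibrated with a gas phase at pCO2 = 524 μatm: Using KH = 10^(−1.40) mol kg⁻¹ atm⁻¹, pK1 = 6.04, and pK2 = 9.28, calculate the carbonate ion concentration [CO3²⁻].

[CO3²⁻] = 0.346 mmol/kg

[CO2*] = KH · pCO2 = 10^(−1.40) × 524×10^-6 = 2.086×10^-5 mol/kg
α₀ = 1/(1 + K1/[H⁺] + K1K2/[H⁺]²) = 1/(1 + 10^+2.23 + 10^+1.22) = 0.005336
DIC = [CO2*]/α₀ = 2.086×10^-5 / 0.005336 = 3.910 mmol/kg
[CO3²⁻] = α₂·DIC; α₂ = 0.08855, so [CO3²⁻] = 0.08855 × 3.910 = 0.346 mmol/kg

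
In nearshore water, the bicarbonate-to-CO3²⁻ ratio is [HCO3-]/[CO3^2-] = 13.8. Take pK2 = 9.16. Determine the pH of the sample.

pH = 8.02

From K2 = [H⁺][CO3^2-]/[HCO3-]:  pH = pK2 − log₁₀([HCO3-]/[CO3^2-])
log₁₀(13.8) = +1.140
pH = 9.16 − (+1.140) = 8.02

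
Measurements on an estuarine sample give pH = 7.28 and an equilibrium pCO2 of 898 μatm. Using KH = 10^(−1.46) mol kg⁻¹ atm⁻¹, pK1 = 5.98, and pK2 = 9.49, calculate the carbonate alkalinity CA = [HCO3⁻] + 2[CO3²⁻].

[CO2*] = KH · pCO2 = 10^(−1.46) × 898×10^-6 = 3.114×10^-5 mol/kg
α₀ = 1/(1 + K1/[H⁺] + K1K2/[H⁺]²) = 1/(1 + 10^+1.30 + 10^-0.91) = 0.04745
DIC = [CO2*]/α₀ = 3.114×10^-5 / 0.04745 = 0.6562 mmol/kg
CA = (α₁ + 2α₂)·DIC = (0.9467 + 2×0.005837) × 0.6562 = 0.629 mmol/kg

CA = 0.629 mmol/kg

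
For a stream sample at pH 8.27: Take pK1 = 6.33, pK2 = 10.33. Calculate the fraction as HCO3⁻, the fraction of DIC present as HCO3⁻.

α₁ = 1 / (1 + [H⁺]/K1 + K2/[H⁺]) = 1 / (1 + 10^-1.94 + 10^-2.06)
   = 1 / (1 + 0.011482 + 0.0087096) = 1/1.0202 = 0.9802

α₁ = 0.980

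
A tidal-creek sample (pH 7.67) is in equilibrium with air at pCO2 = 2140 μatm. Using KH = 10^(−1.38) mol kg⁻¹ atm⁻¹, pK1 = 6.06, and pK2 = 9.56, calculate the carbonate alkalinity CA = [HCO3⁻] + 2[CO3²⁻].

[CO2*] = KH · pCO2 = 10^(−1.38) × 2140×10^-6 = 8.921×10^-5 mol/kg
α₀ = 1/(1 + K1/[H⁺] + K1K2/[H⁺]²) = 1/(1 + 10^+1.61 + 10^-0.28) = 0.02366
DIC = [CO2*]/α₀ = 8.921×10^-5 / 0.02366 = 3.770 mmol/kg
CA = (α₁ + 2α₂)·DIC = (0.9639 + 2×0.01242) × 3.770 = 3.73 mmol/kg

CA = 3.73 mmol/kg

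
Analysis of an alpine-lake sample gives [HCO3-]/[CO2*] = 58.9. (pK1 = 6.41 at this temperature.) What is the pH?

pH = 8.18

From K1 = [H⁺][HCO3-]/[CO2*]:  pH = pK1 + log₁₀([HCO3-]/[CO2*])
log₁₀(58.9) = +1.770
pH = 6.41 + (+1.770) = 8.18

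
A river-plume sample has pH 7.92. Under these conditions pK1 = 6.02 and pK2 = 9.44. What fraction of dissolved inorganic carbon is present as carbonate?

α₂ = 1 / (1 + [H⁺]/K2 + [H⁺]²/(K1K2)) = 1 / (1 + 10^+1.52 + 10^-0.38)
   = 1 / (1 + 33.113 + 0.41687) = 1/34.530 = 0.02896

α₂ = 0.0290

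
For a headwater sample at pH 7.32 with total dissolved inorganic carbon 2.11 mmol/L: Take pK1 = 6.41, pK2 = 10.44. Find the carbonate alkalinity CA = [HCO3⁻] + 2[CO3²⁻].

CA = [HCO3⁻] + 2[CO3²⁻] = (α₁ + 2α₂)·DIC
At pH 7.32: [H⁺]/K1 = 10^-0.91 = 0.12303, K2/[H⁺] = 10^-3.12 = 0.00075858
α₁ = 1/(1 + 0.12303 + 0.00075858) = 1/1.1238 = 0.8898; α₂ = α₁·K2/[H⁺] = 0.0006750
α₁ + 2α₂ = 0.8912
CA = 0.8912 × 2.11 = 1.88 mmol/L

CA = 1.88 mmol/L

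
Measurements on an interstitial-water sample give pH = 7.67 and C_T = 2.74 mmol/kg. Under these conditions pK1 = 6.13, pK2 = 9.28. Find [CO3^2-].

[CO3²⁻] = 0.0639 mmol/kg

α₂ = 1 / (1 + [H⁺]/K2 + [H⁺]²/(K1K2)) = 1 / (1 + 10^+1.61 + 10^+0.07)
   = 1 / (1 + 40.738 + 1.1749) = 1/42.913 = 0.02330
[CO3²⁻] = α₂ × DIC = 0.02330 × 2.74 = 0.0639 mmol/kg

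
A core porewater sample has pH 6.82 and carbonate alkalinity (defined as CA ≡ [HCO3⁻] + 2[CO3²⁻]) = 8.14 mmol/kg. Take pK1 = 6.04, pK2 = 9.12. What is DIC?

CA = [HCO3⁻] + 2[CO3²⁻] = (α₁ + 2α₂)·DIC
At pH 6.82: [H⁺]/K1 = 10^-0.78 = 0.16596, K2/[H⁺] = 10^-2.30 = 0.0050119
α₁ = 1/(1 + 0.16596 + 0.0050119) = 1/1.1710 = 0.8540; α₂ = α₁·K2/[H⁺] = 0.004280
α₁ + 2α₂ = 0.8626
DIC = CA / (α₁ + 2α₂) = 8.14 / 0.8626 = 9.44 mmol/kg

DIC = 9.44 mmol/kg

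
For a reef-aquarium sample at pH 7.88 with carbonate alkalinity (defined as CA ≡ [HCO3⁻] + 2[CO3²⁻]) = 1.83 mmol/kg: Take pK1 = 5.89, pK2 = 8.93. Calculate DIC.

DIC = 1.71 mmol/kg

CA = [HCO3⁻] + 2[CO3²⁻] = (α₁ + 2α₂)·DIC
At pH 7.88: [H⁺]/K1 = 10^-1.99 = 0.010233, K2/[H⁺] = 10^-1.05 = 0.089125
α₁ = 1/(1 + 0.010233 + 0.089125) = 1/1.0994 = 0.9096; α₂ = α₁·K2/[H⁺] = 0.08107
α₁ + 2α₂ = 1.0718
DIC = CA / (α₁ + 2α₂) = 1.83 / 1.0718 = 1.71 mmol/kg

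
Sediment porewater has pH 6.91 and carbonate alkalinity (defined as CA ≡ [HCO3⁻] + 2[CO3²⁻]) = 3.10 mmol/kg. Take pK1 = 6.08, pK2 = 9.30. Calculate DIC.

CA = [HCO3⁻] + 2[CO3²⁻] = (α₁ + 2α₂)·DIC
At pH 6.91: [H⁺]/K1 = 10^-0.83 = 0.14791, K2/[H⁺] = 10^-2.39 = 0.0040738
α₁ = 1/(1 + 0.14791 + 0.0040738) = 1/1.1520 = 0.8681; α₂ = α₁·K2/[H⁺] = 0.003536
α₁ + 2α₂ = 0.8751
DIC = CA / (α₁ + 2α₂) = 3.10 / 0.8751 = 3.54 mmol/kg

DIC = 3.54 mmol/kg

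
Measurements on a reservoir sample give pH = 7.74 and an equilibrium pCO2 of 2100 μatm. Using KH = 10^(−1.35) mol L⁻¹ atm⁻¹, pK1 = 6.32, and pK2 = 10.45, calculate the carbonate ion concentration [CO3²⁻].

[CO3²⁻] = 4.81 μmol/L

[CO2*] = KH · pCO2 = 10^(−1.35) × 2100×10^-6 = 9.380×10^-5 mol/L
α₀ = 1/(1 + K1/[H⁺] + K1K2/[H⁺]²) = 1/(1 + 10^+1.42 + 10^-1.29) = 0.03656
DIC = [CO2*]/α₀ = 9.380×10^-5 / 0.03656 = 2.566 mmol/L
[CO3²⁻] = α₂·DIC; α₂ = 0.001875, so [CO3²⁻] = 0.001875 × 2.566 = 0.00481 mmol/L = 4.81 μmol/L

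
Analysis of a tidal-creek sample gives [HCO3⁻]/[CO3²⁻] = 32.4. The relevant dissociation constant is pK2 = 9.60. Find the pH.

pH = 8.09

From K2 = [H⁺][CO3²⁻]/[HCO3⁻]:  pH = pK2 − log₁₀([HCO3⁻]/[CO3²⁻])
log₁₀(32.4) = +1.511
pH = 9.60 − (+1.511) = 8.09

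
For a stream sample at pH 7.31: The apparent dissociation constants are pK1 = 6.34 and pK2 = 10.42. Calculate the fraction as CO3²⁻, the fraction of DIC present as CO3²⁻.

α₂ = 0.000701

α₂ = 1 / (1 + [H⁺]/K2 + [H⁺]²/(K1K2)) = 1 / (1 + 10^+3.11 + 10^+2.14)
   = 1 / (1 + 1288.2 + 138.04) = 1/1427.3 = 0.0007006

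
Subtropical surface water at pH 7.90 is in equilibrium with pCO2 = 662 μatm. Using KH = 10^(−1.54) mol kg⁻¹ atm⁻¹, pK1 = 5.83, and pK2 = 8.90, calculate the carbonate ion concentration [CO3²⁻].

[CO2*] = KH · pCO2 = 10^(−1.54) × 662×10^-6 = 1.909×10^-5 mol/kg
α₀ = 1/(1 + K1/[H⁺] + K1K2/[H⁺]²) = 1/(1 + 10^+2.07 + 10^+1.07) = 0.007678
DIC = [CO2*]/α₀ = 1.909×10^-5 / 0.007678 = 2.487 mmol/kg
[CO3²⁻] = α₂·DIC; α₂ = 0.09021, so [CO3²⁻] = 0.09021 × 2.487 = 0.224 mmol/kg

[CO3²⁻] = 0.224 mmol/kg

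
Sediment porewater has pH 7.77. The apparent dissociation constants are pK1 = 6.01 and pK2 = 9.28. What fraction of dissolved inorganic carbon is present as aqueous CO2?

α₀ = 0.0166

α₀ = 1 / (1 + K1/[H⁺] + K1K2/[H⁺]²) = 1 / (1 + 10^+1.76 + 10^+0.25)
   = 1 / (1 + 57.544 + 1.7783) = 1/60.322 = 0.01658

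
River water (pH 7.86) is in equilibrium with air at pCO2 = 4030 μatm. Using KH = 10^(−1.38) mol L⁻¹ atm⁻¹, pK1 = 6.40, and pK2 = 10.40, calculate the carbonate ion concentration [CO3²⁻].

[CO2*] = KH · pCO2 = 10^(−1.38) × 4030×10^-6 = 1.680×10^-4 mol/L
α₀ = 1/(1 + K1/[H⁺] + K1K2/[H⁺]²) = 1/(1 + 10^+1.46 + 10^-1.08) = 0.03342
DIC = [CO2*]/α₀ = 1.680×10^-4 / 0.03342 = 5.027 mmol/L
[CO3²⁻] = α₂·DIC; α₂ = 0.002780, so [CO3²⁻] = 0.002780 × 5.027 = 0.0140 mmol/L = 14.0 μmol/L

[CO3²⁻] = 14.0 μmol/L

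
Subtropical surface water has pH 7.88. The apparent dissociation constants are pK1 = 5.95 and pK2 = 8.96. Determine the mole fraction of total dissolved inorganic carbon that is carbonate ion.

α₂ = 0.0760

α₂ = 1 / (1 + [H⁺]/K2 + [H⁺]²/(K1K2)) = 1 / (1 + 10^+1.08 + 10^-0.85)
   = 1 / (1 + 12.023 + 0.14125) = 1/13.164 = 0.07597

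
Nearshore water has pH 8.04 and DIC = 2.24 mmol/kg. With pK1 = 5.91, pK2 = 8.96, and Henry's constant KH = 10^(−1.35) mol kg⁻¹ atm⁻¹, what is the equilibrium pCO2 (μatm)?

α₀ = 1 / (1 + K1/[H⁺] + K1K2/[H⁺]²) = 1 / (1 + 10^+2.13 + 10^+1.21)
   = 1 / (1 + 134.90 + 16.218) = 1/152.11 = 0.006574
[CO2*] = α₀ × DIC = 0.006574 × 2.24 = 0.01473 mmol/kg = 14.73 μmol/kg
pCO2 = [CO2*]/KH = 1.473×10^-5 / 4.467×10^-2 = 330 μatm

pCO2 = 330 μatm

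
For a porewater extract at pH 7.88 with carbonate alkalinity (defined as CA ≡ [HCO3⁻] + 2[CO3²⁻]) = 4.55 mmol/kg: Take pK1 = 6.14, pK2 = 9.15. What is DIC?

CA = [HCO3⁻] + 2[CO3²⁻] = (α₁ + 2α₂)·DIC
At pH 7.88: [H⁺]/K1 = 10^-1.74 = 0.018197, K2/[H⁺] = 10^-1.27 = 0.053703
α₁ = 1/(1 + 0.018197 + 0.053703) = 1/1.0719 = 0.9329; α₂ = α₁·K2/[H⁺] = 0.05010
α₁ + 2α₂ = 1.0331
DIC = CA / (α₁ + 2α₂) = 4.55 / 1.0331 = 4.40 mmol/kg

DIC = 4.40 mmol/kg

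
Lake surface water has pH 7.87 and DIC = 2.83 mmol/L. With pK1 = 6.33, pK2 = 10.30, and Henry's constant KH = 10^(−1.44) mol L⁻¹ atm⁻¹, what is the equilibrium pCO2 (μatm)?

pCO2 = 2180 μatm

α₀ = 1 / (1 + K1/[H⁺] + K1K2/[H⁺]²) = 1 / (1 + 10^+1.54 + 10^-0.89)
   = 1 / (1 + 34.674 + 0.12882) = 1/35.803 = 0.02793
[CO2*] = α₀ × DIC = 0.02793 × 2.83 = 0.07904 mmol/L
pCO2 = [CO2*]/KH = 7.904×10^-5 / 3.631×10^-2 = 2180 μatm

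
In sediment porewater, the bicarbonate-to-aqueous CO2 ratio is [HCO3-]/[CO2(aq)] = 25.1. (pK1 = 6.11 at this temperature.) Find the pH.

pH = 7.51

From K1 = [H⁺][HCO3-]/[CO2(aq)]:  pH = pK1 + log₁₀([HCO3-]/[CO2(aq)])
log₁₀(25.1) = +1.400
pH = 6.11 + (+1.400) = 7.51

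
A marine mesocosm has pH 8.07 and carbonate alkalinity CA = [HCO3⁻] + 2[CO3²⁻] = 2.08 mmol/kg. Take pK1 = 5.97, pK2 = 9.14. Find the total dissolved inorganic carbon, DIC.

DIC = 1.94 mmol/kg

CA = [HCO3⁻] + 2[CO3²⁻] = (α₁ + 2α₂)·DIC
At pH 8.07: [H⁺]/K1 = 10^-2.10 = 0.0079433, K2/[H⁺] = 10^-1.07 = 0.085114
α₁ = 1/(1 + 0.0079433 + 0.085114) = 1/1.0931 = 0.9149; α₂ = α₁·K2/[H⁺] = 0.07787
α₁ + 2α₂ = 1.0706
DIC = CA / (α₁ + 2α₂) = 2.08 / 1.0706 = 1.94 mmol/kg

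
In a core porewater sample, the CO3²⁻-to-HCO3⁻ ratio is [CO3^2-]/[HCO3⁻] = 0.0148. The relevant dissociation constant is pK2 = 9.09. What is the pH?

pH = 7.26

From K2 = [H⁺][CO3^2-]/[HCO3⁻]:  pH = pK2 + log₁₀([CO3^2-]/[HCO3⁻])
log₁₀(0.0148) = -1.830
pH = 9.09 + (-1.830) = 7.26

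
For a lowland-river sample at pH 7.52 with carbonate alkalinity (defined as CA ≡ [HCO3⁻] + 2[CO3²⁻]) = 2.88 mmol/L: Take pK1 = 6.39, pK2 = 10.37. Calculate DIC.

CA = [HCO3⁻] + 2[CO3²⁻] = (α₁ + 2α₂)·DIC
At pH 7.52: [H⁺]/K1 = 10^-1.13 = 0.074131, K2/[H⁺] = 10^-2.85 = 0.0014125
α₁ = 1/(1 + 0.074131 + 0.0014125) = 1/1.0755 = 0.9298; α₂ = α₁·K2/[H⁺] = 0.001313
α₁ + 2α₂ = 0.9324
DIC = CA / (α₁ + 2α₂) = 2.88 / 0.9324 = 3.09 mmol/L

DIC = 3.09 mmol/L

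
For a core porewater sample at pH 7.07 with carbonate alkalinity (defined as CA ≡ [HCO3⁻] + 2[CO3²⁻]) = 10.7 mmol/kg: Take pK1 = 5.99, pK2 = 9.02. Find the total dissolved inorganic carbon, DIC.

CA = [HCO3⁻] + 2[CO3²⁻] = (α₁ + 2α₂)·DIC
At pH 7.07: [H⁺]/K1 = 10^-1.08 = 0.083176, K2/[H⁺] = 10^-1.95 = 0.011220
α₁ = 1/(1 + 0.083176 + 0.011220) = 1/1.0944 = 0.9137; α₂ = α₁·K2/[H⁺] = 0.01025
α₁ + 2α₂ = 0.9343
DIC = CA / (α₁ + 2α₂) = 10.7 / 0.9343 = 11.5 mmol/kg

DIC = 11.5 mmol/kg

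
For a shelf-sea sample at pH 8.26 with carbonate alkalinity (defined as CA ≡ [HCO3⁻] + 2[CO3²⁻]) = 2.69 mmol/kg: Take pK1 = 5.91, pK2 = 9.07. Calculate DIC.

DIC = 2.38 mmol/kg

CA = [HCO3⁻] + 2[CO3²⁻] = (α₁ + 2α₂)·DIC
At pH 8.26: [H⁺]/K1 = 10^-2.35 = 0.0044668, K2/[H⁺] = 10^-0.81 = 0.15488
α₁ = 1/(1 + 0.0044668 + 0.15488) = 1/1.1593 = 0.8626; α₂ = α₁·K2/[H⁺] = 0.1336
α₁ + 2α₂ = 1.1297
DIC = CA / (α₁ + 2α₂) = 2.69 / 1.1297 = 2.38 mmol/kg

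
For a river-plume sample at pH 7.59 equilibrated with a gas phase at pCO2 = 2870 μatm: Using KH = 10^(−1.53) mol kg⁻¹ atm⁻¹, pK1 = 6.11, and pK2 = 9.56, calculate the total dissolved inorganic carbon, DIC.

DIC = 2.67 mmol/kg

[CO2*] = KH · pCO2 = 10^(−1.53) × 2870×10^-6 = 8.470×10^-5 mol/kg
α₀ = 1/(1 + K1/[H⁺] + K1K2/[H⁺]²) = 1/(1 + 10^+1.48 + 10^-0.49) = 0.03172
DIC = [CO2*]/α₀ = 8.470×10^-5 / 0.03172 = 2.67 mmol/kg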